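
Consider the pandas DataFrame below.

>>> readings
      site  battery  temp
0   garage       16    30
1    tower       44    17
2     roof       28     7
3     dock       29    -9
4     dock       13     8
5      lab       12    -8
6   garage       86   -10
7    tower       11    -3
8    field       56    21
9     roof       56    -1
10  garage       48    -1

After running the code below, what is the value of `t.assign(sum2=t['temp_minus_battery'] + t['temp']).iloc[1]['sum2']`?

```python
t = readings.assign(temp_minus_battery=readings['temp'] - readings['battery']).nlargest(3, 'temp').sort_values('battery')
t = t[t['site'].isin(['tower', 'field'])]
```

-14

add column temp_minus_battery = readings['temp'] - readings['battery']:
      site  battery  temp  temp_minus_battery
0   garage       16    30                  14
1    tower       44    17                 -27
2     roof       28     7                 -21
3     dock       29    -9                 -38
4     dock       13     8                  -5
5      lab       12    -8                 -20
6   garage       86   -10                 -96
7    tower       11    -3                 -14
8    field       56    21                 -35
9     roof       56    -1                 -57
10  garage       48    -1                 -49
take 3 rows with largest temp:
     site  battery  temp  temp_minus_battery
0  garage       16    30                  14
8   field       56    21                 -35
1   tower       44    17                 -27
sort by battery:
     site  battery  temp  temp_minus_battery
0  garage       16    30                  14
1   tower       44    17                 -27
8   field       56    21                 -35
filter rows where site in ['tower', 'field']:
    site  battery  temp  temp_minus_battery
1  tower       44    17                 -27
8  field       56    21                 -35
add column sum2 = t['temp_minus_battery'] + t['temp']:
    site  battery  temp  temp_minus_battery  sum2
1  tower       44    17                 -27   -10
8  field       56    21                 -35   -14
Then the value at position 1, column 'sum2': -14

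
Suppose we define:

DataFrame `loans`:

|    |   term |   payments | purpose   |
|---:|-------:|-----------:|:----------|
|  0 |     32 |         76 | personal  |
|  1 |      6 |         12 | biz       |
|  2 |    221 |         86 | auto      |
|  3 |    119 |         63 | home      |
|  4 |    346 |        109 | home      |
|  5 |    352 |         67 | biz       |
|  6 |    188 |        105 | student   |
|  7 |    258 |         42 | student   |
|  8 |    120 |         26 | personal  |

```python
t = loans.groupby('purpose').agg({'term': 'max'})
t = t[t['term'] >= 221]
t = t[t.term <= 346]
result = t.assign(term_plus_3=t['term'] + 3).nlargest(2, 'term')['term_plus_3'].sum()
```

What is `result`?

610

group by purpose, max of term:
          term
purpose       
auto       221
biz        352
home       346
personal   120
student    258
filter rows where term >= 221:
         term
purpose      
auto      221
biz       352
home      346
student   258
filter rows where term <= 346:
         term
purpose      
auto      221
home      346
student   258
add column term_plus_3 = t['term'] + 3:
         term  term_plus_3
purpose                   
auto      221          224
home      346          349
student   258          261
take 2 rows with largest term:
         term  term_plus_3
purpose                   
home      346          349
student   258          261
Then the sum of column 'term_plus_3': 610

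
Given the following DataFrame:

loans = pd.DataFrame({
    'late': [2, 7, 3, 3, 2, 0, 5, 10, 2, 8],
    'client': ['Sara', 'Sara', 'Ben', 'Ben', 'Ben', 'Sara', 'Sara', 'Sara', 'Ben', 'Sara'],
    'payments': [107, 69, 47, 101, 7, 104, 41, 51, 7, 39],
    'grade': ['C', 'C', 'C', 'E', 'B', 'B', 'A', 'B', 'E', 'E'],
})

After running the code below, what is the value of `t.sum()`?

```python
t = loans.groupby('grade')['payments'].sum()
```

group by grade, sum of payments:
grade
A     41
B    162
C    223
E    147
Name: payments, dtype: int64

573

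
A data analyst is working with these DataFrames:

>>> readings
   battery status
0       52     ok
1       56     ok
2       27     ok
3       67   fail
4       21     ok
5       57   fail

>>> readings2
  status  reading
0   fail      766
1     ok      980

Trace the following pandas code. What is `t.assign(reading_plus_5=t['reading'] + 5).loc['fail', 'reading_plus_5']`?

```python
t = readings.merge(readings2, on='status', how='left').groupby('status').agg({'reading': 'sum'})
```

1537

merge on 'status' (how='left') → 6 rows:
   battery status  reading
0       52     ok      980
1       56     ok      980
2       27     ok      980
3       67   fail      766
4       21     ok      980
5       57   fail      766
group by status, sum of reading:
        reading
status         
fail       1532
ok         3920
add column reading_plus_5 = t['reading'] + 5:
        reading  reading_plus_5
status                         
fail       1532            1537
ok         3920            3925
value at row 'fail', column 'reading_plus_5' → 1537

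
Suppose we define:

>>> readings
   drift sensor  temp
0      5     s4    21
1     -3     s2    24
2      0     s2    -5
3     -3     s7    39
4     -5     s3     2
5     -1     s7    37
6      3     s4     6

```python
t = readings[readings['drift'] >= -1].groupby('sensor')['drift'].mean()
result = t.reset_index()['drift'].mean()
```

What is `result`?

filter rows where drift >= -1:
   drift sensor  temp
0      5     s4    21
2      0     s2    -5
5     -1     s7    37
6      3     s4     6
group by sensor, mean of drift:
sensor
s2    0.0
s4    4.0
s7   -1.0
Name: drift, dtype: float64
reset_index():
  sensor  drift
0     s2    0.0
1     s4    4.0
2     s7   -1.0

1.0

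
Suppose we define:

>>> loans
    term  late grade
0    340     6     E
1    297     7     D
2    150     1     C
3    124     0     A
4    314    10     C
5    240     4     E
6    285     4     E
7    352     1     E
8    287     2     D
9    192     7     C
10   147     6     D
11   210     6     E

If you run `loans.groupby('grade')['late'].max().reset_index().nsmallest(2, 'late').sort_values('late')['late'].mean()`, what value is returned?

group by grade, max of late:
grade
A     0
C    10
D     7
E     6
Name: late, dtype: int64
reset_index():
  grade  late
0     A     0
1     C    10
2     D     7
3     E     6
take 2 rows with smallest late:
  grade  late
0     A     0
3     E     6
sort by late:
  grade  late
0     A     0
3     E     6
The mean of column 'late' is 3.0.

3.0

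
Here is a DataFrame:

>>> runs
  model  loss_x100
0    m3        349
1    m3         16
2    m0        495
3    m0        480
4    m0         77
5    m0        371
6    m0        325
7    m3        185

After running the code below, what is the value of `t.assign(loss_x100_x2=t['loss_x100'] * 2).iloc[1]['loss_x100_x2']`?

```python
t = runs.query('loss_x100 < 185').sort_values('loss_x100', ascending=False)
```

32

filter rows where loss_x100 < 185:
  model  loss_x100
1    m3         16
4    m0         77
sort by loss_x100 descending:
  model  loss_x100
4    m0         77
1    m3         16
add column loss_x100_x2 = t['loss_x100'] * 2:
  model  loss_x100  loss_x100_x2
4    m0         77           154
1    m3         16            32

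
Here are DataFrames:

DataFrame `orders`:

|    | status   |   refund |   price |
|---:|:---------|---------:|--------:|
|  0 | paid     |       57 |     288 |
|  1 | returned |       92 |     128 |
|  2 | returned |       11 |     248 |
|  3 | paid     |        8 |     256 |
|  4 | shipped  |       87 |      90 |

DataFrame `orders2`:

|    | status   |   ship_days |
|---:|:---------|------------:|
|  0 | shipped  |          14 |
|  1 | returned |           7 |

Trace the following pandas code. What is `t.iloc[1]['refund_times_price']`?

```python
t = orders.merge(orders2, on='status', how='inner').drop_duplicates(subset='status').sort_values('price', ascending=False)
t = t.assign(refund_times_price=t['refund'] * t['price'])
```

7830

merge on 'status' (how='inner') → 3 rows:
     status  refund  price  ship_days
0  returned      92    128          7
1  returned      11    248          7
2   shipped      87     90         14
drop duplicate status (keep=first):
     status  refund  price  ship_days
0  returned      92    128          7
2   shipped      87     90         14
sort by price descending:
     status  refund  price  ship_days
0  returned      92    128          7
2   shipped      87     90         14
add column refund_times_price = t['refund'] * t['price']:
     status  refund  price  ship_days  refund_times_price
0  returned      92    128          7               11776
2   shipped      87     90         14                7830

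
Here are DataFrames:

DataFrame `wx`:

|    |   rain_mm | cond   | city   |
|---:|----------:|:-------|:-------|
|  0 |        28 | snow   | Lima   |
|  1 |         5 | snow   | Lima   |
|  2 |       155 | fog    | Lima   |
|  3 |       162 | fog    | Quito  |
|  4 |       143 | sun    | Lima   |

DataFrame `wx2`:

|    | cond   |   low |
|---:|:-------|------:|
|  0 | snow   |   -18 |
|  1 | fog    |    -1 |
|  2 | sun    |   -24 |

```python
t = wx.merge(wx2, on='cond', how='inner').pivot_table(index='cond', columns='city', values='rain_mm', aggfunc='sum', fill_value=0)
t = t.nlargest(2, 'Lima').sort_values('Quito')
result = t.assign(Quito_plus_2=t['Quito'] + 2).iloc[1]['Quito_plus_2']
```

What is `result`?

164

merge on 'cond' (how='inner') → 5 rows:
   rain_mm  cond   city  low
0       28  snow   Lima  -18
1        5  snow   Lima  -18
2      155   fog   Lima   -1
3      162   fog  Quito   -1
4      143   sun   Lima  -24
pivot: rows=cond, cols=city, sum(rain_mm):
city  Lima  Quito
cond             
fog    155    162
snow    33      0
sun    143      0
take 2 rows with largest Lima:
city  Lima  Quito
cond             
fog    155    162
sun    143      0
sort by Quito:
city  Lima  Quito
cond             
sun    143      0
fog    155    162
add column Quito_plus_2 = t['Quito'] + 2:
city  Lima  Quito  Quito_plus_2
cond                           
sun    143      0             2
fog    155    162           164
Reading off the value at position 1, column 'Quito_plus_2', we get 164.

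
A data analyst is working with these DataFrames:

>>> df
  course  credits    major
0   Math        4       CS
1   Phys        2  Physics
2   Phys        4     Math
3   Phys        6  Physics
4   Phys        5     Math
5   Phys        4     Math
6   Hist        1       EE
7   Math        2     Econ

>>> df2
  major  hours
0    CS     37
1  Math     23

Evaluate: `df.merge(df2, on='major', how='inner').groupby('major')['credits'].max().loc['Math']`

merge on 'major' (how='inner') → 4 rows:
  course  credits major  hours
0   Math        4    CS     37
1   Phys        4  Math     23
2   Phys        5  Math     23
3   Phys        4  Math     23
group by major, max of credits:
major
CS      4
Math    5
Name: credits, dtype: int64
value at index 'Math' → 5

5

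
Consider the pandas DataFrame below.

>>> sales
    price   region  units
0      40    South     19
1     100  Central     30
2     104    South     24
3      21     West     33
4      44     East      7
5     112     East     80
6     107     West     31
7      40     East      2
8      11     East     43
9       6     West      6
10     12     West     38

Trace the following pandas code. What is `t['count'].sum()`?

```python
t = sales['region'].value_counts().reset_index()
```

value_counts of region:
region
West       4
East       4
South      2
Central    1
Name: count, dtype: int64
reset_index():
    region  count
0     West      4
1     East      4
2    South      2
3  Central      1
Taking the sum of column 'count' gives 11.

11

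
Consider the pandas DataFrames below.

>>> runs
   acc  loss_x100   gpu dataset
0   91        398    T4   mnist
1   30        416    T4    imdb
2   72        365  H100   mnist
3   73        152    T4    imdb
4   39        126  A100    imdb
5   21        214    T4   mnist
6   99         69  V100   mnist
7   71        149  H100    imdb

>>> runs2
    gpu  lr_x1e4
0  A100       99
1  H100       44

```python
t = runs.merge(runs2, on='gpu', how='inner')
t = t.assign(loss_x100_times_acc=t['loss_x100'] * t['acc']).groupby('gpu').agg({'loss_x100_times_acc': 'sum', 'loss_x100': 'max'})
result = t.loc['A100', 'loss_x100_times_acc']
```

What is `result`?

4914

merge on 'gpu' (how='inner') → 3 rows:
   acc  loss_x100   gpu dataset  lr_x1e4
0   72        365  H100   mnist       44
1   39        126  A100    imdb       99
2   71        149  H100    imdb       44
add column loss_x100_times_acc = t['loss_x100'] * t['acc']:
   acc  loss_x100   gpu dataset  lr_x1e4  loss_x100_times_acc
0   72        365  H100   mnist       44                26280
1   39        126  A100    imdb       99                 4914
2   71        149  H100    imdb       44                10579
group by gpu: sum(loss_x100_times_acc), max(loss_x100):
      loss_x100_times_acc  loss_x100
gpu                                 
A100                 4914        126
H100                36859        365
Then the value at row 'A100', column 'loss_x100_times_acc': 4914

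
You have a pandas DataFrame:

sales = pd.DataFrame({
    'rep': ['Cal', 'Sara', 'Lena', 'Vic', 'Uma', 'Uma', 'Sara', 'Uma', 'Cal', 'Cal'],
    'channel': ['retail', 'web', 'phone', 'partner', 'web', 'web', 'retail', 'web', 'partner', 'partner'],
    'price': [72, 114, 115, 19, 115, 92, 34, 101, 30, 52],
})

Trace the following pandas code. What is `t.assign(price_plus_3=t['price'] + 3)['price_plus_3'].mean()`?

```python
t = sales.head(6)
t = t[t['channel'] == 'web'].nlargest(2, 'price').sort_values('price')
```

take first 6 rows:
    rep  channel  price
0   Cal   retail     72
1  Sara      web    114
2  Lena    phone    115
3   Vic  partner     19
4   Uma      web    115
5   Uma      web     92
filter rows where channel == 'web':
    rep channel  price
1  Sara     web    114
4   Uma     web    115
5   Uma     web     92
take 2 rows with largest price:
    rep channel  price
4   Uma     web    115
1  Sara     web    114
sort by price:
    rep channel  price
1  Sara     web    114
4   Uma     web    115
add column price_plus_3 = t['price'] + 3:
    rep channel  price  price_plus_3
1  Sara     web    114           117
4   Uma     web    115           118
mean of column 'price_plus_3' → 117.5

117.5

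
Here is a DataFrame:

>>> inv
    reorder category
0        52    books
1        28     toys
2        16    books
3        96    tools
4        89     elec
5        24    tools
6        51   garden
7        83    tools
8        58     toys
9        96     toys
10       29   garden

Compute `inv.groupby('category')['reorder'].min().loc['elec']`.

89

group by category, min of reorder:
category
books     16
elec      89
garden    29
tools     24
toys      28
Name: reorder, dtype: int64
Reading off the value at index 'elec', we get 89.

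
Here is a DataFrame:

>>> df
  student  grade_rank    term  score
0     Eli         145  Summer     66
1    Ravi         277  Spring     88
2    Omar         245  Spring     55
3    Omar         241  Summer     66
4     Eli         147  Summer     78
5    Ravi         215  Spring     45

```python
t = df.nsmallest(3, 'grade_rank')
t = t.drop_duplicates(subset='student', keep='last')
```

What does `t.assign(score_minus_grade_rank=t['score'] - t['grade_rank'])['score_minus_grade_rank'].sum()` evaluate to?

-239

take 3 rows with smallest grade_rank:
  student  grade_rank    term  score
0     Eli         145  Summer     66
4     Eli         147  Summer     78
5    Ravi         215  Spring     45
drop duplicate student (keep=last):
  student  grade_rank    term  score
4     Eli         147  Summer     78
5    Ravi         215  Spring     45
add column score_minus_grade_rank = t['score'] - t['grade_rank']:
  student  grade_rank    term  score  score_minus_grade_rank
4     Eli         147  Summer     78                     -69
5    Ravi         215  Spring     45                    -170
Reading off the sum of column 'score_minus_grade_rank', we get -239.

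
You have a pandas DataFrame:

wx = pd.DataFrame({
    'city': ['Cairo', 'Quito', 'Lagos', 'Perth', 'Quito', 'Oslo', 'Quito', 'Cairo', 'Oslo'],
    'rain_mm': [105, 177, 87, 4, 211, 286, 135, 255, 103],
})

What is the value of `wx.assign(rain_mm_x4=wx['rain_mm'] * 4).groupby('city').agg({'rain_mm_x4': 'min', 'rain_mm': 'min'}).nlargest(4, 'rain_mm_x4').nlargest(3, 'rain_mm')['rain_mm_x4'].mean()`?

add column rain_mm_x4 = wx['rain_mm'] * 4:
    city  rain_mm  rain_mm_x4
0  Cairo      105         420
1  Quito      177         708
2  Lagos       87         348
3  Perth        4          16
4  Quito      211         844
5   Oslo      286        1144
6  Quito      135         540
7  Cairo      255        1020
8   Oslo      103         412
group by city: min(rain_mm_x4), min(rain_mm):
       rain_mm_x4  rain_mm
city                      
Cairo         420      105
Lagos         348       87
Oslo          412      103
Perth          16        4
Quito         540      135
take 4 rows with largest rain_mm_x4:
       rain_mm_x4  rain_mm
city                      
Quito         540      135
Cairo         420      105
Oslo          412      103
Lagos         348       87
take 3 rows with largest rain_mm:
       rain_mm_x4  rain_mm
city                      
Quito         540      135
Cairo         420      105
Oslo          412      103

457.333333333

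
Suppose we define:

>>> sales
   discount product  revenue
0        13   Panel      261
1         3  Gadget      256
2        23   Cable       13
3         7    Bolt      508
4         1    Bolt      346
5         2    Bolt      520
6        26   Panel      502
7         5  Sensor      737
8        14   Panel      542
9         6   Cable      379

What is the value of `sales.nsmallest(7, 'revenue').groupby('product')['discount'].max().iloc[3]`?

26

take 7 rows with smallest revenue:
   discount product  revenue
2        23   Cable       13
1         3  Gadget      256
0        13   Panel      261
4         1    Bolt      346
9         6   Cable      379
6        26   Panel      502
3         7    Bolt      508
group by product, max of discount:
product
Bolt       7
Cable     23
Gadget     3
Panel     26
Name: discount, dtype: int64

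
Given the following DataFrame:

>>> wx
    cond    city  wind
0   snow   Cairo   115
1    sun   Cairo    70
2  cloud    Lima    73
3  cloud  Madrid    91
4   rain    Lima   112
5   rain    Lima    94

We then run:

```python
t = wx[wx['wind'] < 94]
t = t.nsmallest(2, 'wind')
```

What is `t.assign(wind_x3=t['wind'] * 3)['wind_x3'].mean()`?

filter rows where wind < 94:
    cond    city  wind
1    sun   Cairo    70
2  cloud    Lima    73
3  cloud  Madrid    91
take 2 rows with smallest wind:
    cond   city  wind
1    sun  Cairo    70
2  cloud   Lima    73
add column wind_x3 = t['wind'] * 3:
    cond   city  wind  wind_x3
1    sun  Cairo    70      210
2  cloud   Lima    73      219

214.5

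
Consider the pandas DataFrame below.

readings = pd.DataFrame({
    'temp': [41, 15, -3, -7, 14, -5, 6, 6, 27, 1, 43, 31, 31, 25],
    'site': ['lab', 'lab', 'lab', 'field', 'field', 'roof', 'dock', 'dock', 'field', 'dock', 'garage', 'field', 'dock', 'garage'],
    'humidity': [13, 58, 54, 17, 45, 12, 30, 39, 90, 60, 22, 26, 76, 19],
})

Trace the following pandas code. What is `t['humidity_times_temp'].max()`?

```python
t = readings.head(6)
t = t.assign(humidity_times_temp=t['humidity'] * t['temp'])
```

870

take first 6 rows:
   temp   site  humidity
0    41    lab        13
1    15    lab        58
2    -3    lab        54
3    -7  field        17
4    14  field        45
5    -5   roof        12
add column humidity_times_temp = t['humidity'] * t['temp']:
   temp   site  humidity  humidity_times_temp
0    41    lab        13                  533
1    15    lab        58                  870
2    -3    lab        54                 -162
3    -7  field        17                 -119
4    14  field        45                  630
5    -5   roof        12                  -60
Taking the max of column 'humidity_times_temp' gives 870.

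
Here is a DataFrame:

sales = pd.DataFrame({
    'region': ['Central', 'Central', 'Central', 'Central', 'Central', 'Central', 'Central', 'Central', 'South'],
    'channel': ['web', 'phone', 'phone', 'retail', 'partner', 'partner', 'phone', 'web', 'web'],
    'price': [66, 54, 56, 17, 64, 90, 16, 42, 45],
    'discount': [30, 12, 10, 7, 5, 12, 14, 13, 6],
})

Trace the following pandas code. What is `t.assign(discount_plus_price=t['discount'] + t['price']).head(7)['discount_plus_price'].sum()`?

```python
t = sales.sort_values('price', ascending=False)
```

505

sort by price descending:
    region  channel  price  discount
5  Central  partner     90        12
0  Central      web     66        30
4  Central  partner     64         5
2  Central    phone     56        10
1  Central    phone     54        12
8    South      web     45         6
7  Central      web     42        13
3  Central   retail     17         7
6  Central    phone     16        14
add column discount_plus_price = t['discount'] + t['price']:
    region  channel  price  discount  discount_plus_price
5  Central  partner     90        12                  102
0  Central      web     66        30                   96
4  Central  partner     64         5                   69
2  Central    phone     56        10                   66
1  Central    phone     54        12                   66
8    South      web     45         6                   51
7  Central      web     42        13                   55
3  Central   retail     17         7                   24
6  Central    phone     16        14                   30
take first 7 rows:
    region  channel  price  discount  discount_plus_price
5  Central  partner     90        12                  102
0  Central      web     66        30                   96
4  Central  partner     64         5                   69
2  Central    phone     56        10                   66
1  Central    phone     54        12                   66
8    South      web     45         6                   51
7  Central      web     42        13                   55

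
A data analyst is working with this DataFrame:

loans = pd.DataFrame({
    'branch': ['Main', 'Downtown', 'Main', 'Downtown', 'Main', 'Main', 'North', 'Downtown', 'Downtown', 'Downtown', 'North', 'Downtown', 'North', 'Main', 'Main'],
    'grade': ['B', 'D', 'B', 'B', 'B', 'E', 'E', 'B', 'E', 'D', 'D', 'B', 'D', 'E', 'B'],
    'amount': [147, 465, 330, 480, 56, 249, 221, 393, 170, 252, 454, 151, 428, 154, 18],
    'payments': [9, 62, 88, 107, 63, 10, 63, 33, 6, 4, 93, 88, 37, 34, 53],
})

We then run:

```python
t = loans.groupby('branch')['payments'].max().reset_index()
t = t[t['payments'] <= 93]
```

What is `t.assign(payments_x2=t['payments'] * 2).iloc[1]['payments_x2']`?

186

group by branch, max of payments:
branch
Downtown    107
Main         88
North        93
Name: payments, dtype: int64
reset_index():
     branch  payments
0  Downtown       107
1      Main        88
2     North        93
filter rows where payments <= 93:
  branch  payments
1   Main        88
2  North        93
add column payments_x2 = t['payments'] * 2:
  branch  payments  payments_x2
1   Main        88          176
2  North        93          186
The value at position 1, column 'payments_x2' is 186.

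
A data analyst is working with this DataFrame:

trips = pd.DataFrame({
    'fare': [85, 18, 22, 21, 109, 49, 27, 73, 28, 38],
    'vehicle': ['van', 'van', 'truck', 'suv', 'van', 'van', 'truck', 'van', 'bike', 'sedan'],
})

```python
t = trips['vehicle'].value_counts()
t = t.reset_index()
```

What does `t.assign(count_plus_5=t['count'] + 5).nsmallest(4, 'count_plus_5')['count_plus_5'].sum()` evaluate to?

25

value_counts of vehicle:
vehicle
van      5
truck    2
suv      1
bike     1
sedan    1
Name: count, dtype: int64
reset_index():
  vehicle  count
0     van      5
1   truck      2
2     suv      1
3    bike      1
4   sedan      1
add column count_plus_5 = t['count'] + 5:
  vehicle  count  count_plus_5
0     van      5            10
1   truck      2             7
2     suv      1             6
3    bike      1             6
4   sedan      1             6
take 4 rows with smallest count_plus_5:
  vehicle  count  count_plus_5
2     suv      1             6
3    bike      1             6
4   sedan      1             6
1   truck      2             7
Taking the sum of column 'count_plus_5' gives 25.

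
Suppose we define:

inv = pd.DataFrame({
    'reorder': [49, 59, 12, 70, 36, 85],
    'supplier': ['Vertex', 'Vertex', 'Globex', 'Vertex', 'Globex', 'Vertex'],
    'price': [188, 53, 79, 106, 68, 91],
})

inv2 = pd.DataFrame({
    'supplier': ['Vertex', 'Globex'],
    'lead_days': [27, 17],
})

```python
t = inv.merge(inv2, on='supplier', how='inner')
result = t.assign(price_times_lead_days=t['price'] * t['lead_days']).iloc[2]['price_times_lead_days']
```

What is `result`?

merge on 'supplier' (how='inner') → 6 rows:
   reorder supplier  price  lead_days
0       49   Vertex    188         27
1       59   Vertex     53         27
2       12   Globex     79         17
3       70   Vertex    106         27
4       36   Globex     68         17
5       85   Vertex     91         27
add column price_times_lead_days = t['price'] * t['lead_days']:
   reorder supplier  price  lead_days  price_times_lead_days
0       49   Vertex    188         27                   5076
1       59   Vertex     53         27                   1431
2       12   Globex     79         17                   1343
3       70   Vertex    106         27                   2862
4       36   Globex     68         17                   1156
5       85   Vertex     91         27                   2457
Finally, value at position 2, column 'price_times_lead_days' = 1343.

1343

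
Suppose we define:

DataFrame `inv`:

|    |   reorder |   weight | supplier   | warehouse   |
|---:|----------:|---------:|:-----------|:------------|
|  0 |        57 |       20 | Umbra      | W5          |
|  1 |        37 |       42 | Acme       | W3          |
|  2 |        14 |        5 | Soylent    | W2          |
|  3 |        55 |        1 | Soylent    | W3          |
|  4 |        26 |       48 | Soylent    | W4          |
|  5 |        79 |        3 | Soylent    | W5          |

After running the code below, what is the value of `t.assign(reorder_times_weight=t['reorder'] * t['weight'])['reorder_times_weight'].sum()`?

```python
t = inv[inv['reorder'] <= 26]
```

filter rows where reorder <= 26:
   reorder  weight supplier warehouse
2       14       5  Soylent        W2
4       26      48  Soylent        W4
add column reorder_times_weight = t['reorder'] * t['weight']:
   reorder  weight supplier warehouse  reorder_times_weight
2       14       5  Soylent        W2                    70
4       26      48  Soylent        W4                  1248

1318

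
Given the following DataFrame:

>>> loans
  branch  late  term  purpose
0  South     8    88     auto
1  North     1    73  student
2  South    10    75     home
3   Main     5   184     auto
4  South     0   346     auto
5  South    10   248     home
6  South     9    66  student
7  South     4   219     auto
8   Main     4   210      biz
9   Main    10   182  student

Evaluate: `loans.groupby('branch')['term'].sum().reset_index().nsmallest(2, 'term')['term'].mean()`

324.5

group by branch, sum of term:
branch
Main      576
North      73
South    1042
Name: term, dtype: int64
reset_index():
  branch  term
0   Main   576
1  North    73
2  South  1042
take 2 rows with smallest term:
  branch  term
1  North    73
0   Main   576
mean of column 'term' → 324.5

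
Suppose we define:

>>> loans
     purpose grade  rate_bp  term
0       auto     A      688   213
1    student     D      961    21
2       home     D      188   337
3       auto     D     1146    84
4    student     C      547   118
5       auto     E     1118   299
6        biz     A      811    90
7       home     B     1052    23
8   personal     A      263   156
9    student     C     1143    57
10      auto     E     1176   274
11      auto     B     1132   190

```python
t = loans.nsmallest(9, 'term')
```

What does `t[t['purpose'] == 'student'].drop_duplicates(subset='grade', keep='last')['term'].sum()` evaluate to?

take 9 rows with smallest term:
     purpose grade  rate_bp  term
1    student     D      961    21
7       home     B     1052    23
9    student     C     1143    57
3       auto     D     1146    84
6        biz     A      811    90
4    student     C      547   118
8   personal     A      263   156
11      auto     B     1132   190
0       auto     A      688   213
filter rows where purpose == 'student':
   purpose grade  rate_bp  term
1  student     D      961    21
9  student     C     1143    57
4  student     C      547   118
drop duplicate grade (keep=last):
   purpose grade  rate_bp  term
1  student     D      961    21
4  student     C      547   118
sum of column 'term' → 139

139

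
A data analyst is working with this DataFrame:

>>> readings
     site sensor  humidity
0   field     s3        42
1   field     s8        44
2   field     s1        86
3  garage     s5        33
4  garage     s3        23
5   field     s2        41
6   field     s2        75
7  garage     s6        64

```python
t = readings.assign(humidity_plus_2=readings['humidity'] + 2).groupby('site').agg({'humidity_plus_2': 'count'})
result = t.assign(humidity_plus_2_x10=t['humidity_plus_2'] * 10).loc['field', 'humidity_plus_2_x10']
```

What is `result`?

50

add column humidity_plus_2 = readings['humidity'] + 2:
     site sensor  humidity  humidity_plus_2
0   field     s3        42               44
1   field     s8        44               46
2   field     s1        86               88
3  garage     s5        33               35
4  garage     s3        23               25
5   field     s2        41               43
6   field     s2        75               77
7  garage     s6        64               66
group by site, count of humidity_plus_2:
        humidity_plus_2
site                   
field                 5
garage                3
add column humidity_plus_2_x10 = t['humidity_plus_2'] * 10:
        humidity_plus_2  humidity_plus_2_x10
site                                        
field                 5                   50
garage                3                   30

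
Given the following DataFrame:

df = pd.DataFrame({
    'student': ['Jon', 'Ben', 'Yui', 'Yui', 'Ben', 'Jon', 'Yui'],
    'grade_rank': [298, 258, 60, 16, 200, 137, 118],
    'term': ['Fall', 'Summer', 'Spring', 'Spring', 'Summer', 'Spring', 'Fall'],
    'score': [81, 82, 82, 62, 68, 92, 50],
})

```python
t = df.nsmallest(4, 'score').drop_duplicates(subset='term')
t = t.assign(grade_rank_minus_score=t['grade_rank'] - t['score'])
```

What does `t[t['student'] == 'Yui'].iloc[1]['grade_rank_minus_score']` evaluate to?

take 4 rows with smallest score:
  student  grade_rank    term  score
6     Yui         118    Fall     50
3     Yui          16  Spring     62
4     Ben         200  Summer     68
0     Jon         298    Fall     81
drop duplicate term (keep=first):
  student  grade_rank    term  score
6     Yui         118    Fall     50
3     Yui          16  Spring     62
4     Ben         200  Summer     68
add column grade_rank_minus_score = t['grade_rank'] - t['score']:
  student  grade_rank    term  score  grade_rank_minus_score
6     Yui         118    Fall     50                      68
3     Yui          16  Spring     62                     -46
4     Ben         200  Summer     68                     132
filter rows where student == 'Yui':
  student  grade_rank    term  score  grade_rank_minus_score
6     Yui         118    Fall     50                      68
3     Yui          16  Spring     62                     -46
So iloc[1]['grade_rank_minus_score'] = -46.

-46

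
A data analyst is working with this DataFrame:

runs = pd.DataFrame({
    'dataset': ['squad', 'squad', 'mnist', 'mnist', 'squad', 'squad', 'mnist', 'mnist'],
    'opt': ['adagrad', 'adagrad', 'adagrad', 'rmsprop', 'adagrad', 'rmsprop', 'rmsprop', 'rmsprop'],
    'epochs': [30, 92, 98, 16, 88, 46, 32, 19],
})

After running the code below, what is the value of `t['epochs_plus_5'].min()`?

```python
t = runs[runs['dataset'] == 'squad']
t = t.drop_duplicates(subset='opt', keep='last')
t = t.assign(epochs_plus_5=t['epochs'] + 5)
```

filter rows where dataset == 'squad':
  dataset      opt  epochs
0   squad  adagrad      30
1   squad  adagrad      92
4   squad  adagrad      88
5   squad  rmsprop      46
drop duplicate opt (keep=last):
  dataset      opt  epochs
4   squad  adagrad      88
5   squad  rmsprop      46
add column epochs_plus_5 = t['epochs'] + 5:
  dataset      opt  epochs  epochs_plus_5
4   squad  adagrad      88             93
5   squad  rmsprop      46             51
The min of column 'epochs_plus_5' is 51.

51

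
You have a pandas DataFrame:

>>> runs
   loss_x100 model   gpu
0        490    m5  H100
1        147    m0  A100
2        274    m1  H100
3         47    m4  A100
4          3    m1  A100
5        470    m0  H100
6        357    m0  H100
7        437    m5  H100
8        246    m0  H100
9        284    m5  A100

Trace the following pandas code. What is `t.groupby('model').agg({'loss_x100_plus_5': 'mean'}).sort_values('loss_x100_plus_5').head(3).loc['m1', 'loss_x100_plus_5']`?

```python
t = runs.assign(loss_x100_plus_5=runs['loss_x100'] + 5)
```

143.5

add column loss_x100_plus_5 = runs['loss_x100'] + 5:
   loss_x100 model   gpu  loss_x100_plus_5
0        490    m5  H100               495
1        147    m0  A100               152
2        274    m1  H100               279
3         47    m4  A100                52
4          3    m1  A100                 8
5        470    m0  H100               475
6        357    m0  H100               362
7        437    m5  H100               442
8        246    m0  H100               251
9        284    m5  A100               289
group by model, mean of loss_x100_plus_5:
       loss_x100_plus_5
model                  
m0           310.000000
m1           143.500000
m4            52.000000
m5           408.666667
sort by loss_x100_plus_5:
       loss_x100_plus_5
model                  
m4            52.000000
m1           143.500000
m0           310.000000
m5           408.666667
take first 3 rows:
       loss_x100_plus_5
model                  
m4                 52.0
m1                143.5
m0                310.0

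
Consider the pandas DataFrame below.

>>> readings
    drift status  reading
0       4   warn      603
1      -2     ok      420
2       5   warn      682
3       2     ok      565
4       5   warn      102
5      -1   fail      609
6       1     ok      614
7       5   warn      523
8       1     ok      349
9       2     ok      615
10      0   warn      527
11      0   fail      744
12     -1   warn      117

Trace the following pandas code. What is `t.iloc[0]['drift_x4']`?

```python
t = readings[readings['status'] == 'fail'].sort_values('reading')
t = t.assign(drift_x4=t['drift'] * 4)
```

-4

filter rows where status == 'fail':
    drift status  reading
5      -1   fail      609
11      0   fail      744
sort by reading:
    drift status  reading
5      -1   fail      609
11      0   fail      744
add column drift_x4 = t['drift'] * 4:
    drift status  reading  drift_x4
5      -1   fail      609        -4
11      0   fail      744         0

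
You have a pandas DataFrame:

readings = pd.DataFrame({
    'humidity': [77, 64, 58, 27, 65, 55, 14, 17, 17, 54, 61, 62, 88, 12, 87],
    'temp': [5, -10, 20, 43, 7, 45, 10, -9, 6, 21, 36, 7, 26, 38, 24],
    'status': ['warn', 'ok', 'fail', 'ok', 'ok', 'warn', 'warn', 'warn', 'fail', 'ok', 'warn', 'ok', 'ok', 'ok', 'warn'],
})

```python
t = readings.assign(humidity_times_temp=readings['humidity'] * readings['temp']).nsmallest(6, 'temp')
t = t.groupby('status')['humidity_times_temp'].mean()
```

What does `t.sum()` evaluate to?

301.0

add column humidity_times_temp = readings['humidity'] * readings['temp']:
    humidity  temp status  humidity_times_temp
0         77     5   warn                  385
1         64   -10     ok                 -640
2         58    20   fail                 1160
3         27    43     ok                 1161
4         65     7     ok                  455
5         55    45   warn                 2475
6         14    10   warn                  140
7         17    -9   warn                 -153
8         17     6   fail                  102
9         54    21     ok                 1134
10        61    36   warn                 2196
11        62     7     ok                  434
12        88    26     ok                 2288
13        12    38     ok                  456
14        87    24   warn                 2088
take 6 rows with smallest temp:
    humidity  temp status  humidity_times_temp
1         64   -10     ok                 -640
7         17    -9   warn                 -153
0         77     5   warn                  385
8         17     6   fail                  102
4         65     7     ok                  455
11        62     7     ok                  434
group by status, mean of humidity_times_temp:
status
fail    102.0
ok       83.0
warn    116.0
Name: humidity_times_temp, dtype: float64
sum of the resulting series → 301.0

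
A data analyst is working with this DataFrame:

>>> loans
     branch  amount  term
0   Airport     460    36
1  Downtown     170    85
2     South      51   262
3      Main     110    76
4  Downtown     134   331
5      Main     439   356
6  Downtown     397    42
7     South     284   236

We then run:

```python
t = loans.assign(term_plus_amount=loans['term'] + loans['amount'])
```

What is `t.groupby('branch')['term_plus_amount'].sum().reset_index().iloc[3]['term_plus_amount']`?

add column term_plus_amount = loans['term'] + loans['amount']:
     branch  amount  term  term_plus_amount
0   Airport     460    36               496
1  Downtown     170    85               255
2     South      51   262               313
3      Main     110    76               186
4  Downtown     134   331               465
5      Main     439   356               795
6  Downtown     397    42               439
7     South     284   236               520
group by branch, sum of term_plus_amount:
branch
Airport      496
Downtown    1159
Main         981
South        833
Name: term_plus_amount, dtype: int64
reset_index():
     branch  term_plus_amount
0   Airport               496
1  Downtown              1159
2      Main               981
3     South               833

833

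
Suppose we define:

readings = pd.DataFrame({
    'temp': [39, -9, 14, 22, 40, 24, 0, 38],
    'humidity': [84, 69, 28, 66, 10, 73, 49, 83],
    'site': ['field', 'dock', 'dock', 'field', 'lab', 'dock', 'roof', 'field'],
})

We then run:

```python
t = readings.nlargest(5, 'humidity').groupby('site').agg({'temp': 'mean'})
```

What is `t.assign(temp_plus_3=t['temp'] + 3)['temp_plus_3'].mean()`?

take 5 rows with largest humidity:
   temp  humidity   site
0    39        84  field
7    38        83  field
5    24        73   dock
1    -9        69   dock
3    22        66  field
group by site, mean of temp:
       temp
site       
dock    7.5
field  33.0
add column temp_plus_3 = t['temp'] + 3:
       temp  temp_plus_3
site                    
dock    7.5         10.5
field  33.0         36.0

23.25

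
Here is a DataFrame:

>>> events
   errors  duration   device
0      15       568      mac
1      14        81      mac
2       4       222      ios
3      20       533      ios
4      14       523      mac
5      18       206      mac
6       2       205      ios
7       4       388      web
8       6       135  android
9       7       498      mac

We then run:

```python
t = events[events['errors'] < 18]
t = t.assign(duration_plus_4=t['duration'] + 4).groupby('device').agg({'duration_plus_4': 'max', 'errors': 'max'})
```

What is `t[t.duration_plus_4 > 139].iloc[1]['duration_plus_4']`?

572

filter rows where errors < 18:
   errors  duration   device
0      15       568      mac
1      14        81      mac
2       4       222      ios
4      14       523      mac
6       2       205      ios
7       4       388      web
8       6       135  android
9       7       498      mac
add column duration_plus_4 = t['duration'] + 4:
   errors  duration   device  duration_plus_4
0      15       568      mac              572
1      14        81      mac               85
2       4       222      ios              226
4      14       523      mac              527
6       2       205      ios              209
7       4       388      web              392
8       6       135  android              139
9       7       498      mac              502
group by device: max(duration_plus_4), max(errors):
         duration_plus_4  errors
device                          
android              139       6
ios                  226       4
mac                  572      15
web                  392       4
filter rows where duration_plus_4 > 139:
        duration_plus_4  errors
device                         
ios                 226       4
mac                 572      15
web                 392       4
The value at position 1, column 'duration_plus_4' is 572.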